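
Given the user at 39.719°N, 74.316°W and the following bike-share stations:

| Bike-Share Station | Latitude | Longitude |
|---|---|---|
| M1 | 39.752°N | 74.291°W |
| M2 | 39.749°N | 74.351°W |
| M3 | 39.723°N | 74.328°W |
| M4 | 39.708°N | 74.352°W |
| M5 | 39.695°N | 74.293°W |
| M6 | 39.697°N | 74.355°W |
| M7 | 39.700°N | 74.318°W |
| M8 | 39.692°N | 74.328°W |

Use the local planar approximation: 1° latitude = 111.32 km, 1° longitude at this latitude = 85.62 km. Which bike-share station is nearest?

Distances from 39.719°N, 74.316°W:
M1: 4.252 km
M2: 4.487 km
M3: 1.120 km
M4: 3.317 km
M5: 3.319 km
M6: 4.141 km
M7: 2.122 km
M8: 3.176 km
Minimum: M3 at 1.120 km.

M3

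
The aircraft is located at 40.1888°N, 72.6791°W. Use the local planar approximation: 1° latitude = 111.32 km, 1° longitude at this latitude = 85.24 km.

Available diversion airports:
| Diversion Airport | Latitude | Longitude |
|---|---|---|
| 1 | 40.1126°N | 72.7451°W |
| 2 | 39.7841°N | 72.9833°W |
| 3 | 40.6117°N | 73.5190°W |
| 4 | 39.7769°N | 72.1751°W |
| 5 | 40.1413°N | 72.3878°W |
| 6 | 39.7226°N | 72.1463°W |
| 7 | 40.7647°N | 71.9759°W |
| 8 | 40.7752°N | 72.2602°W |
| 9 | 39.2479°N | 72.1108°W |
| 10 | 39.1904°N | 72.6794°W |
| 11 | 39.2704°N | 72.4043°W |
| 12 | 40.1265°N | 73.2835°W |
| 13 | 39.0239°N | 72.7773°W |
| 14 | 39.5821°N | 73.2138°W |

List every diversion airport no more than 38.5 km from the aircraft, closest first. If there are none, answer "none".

Distances from 40.1888°N, 72.6791°W:
1: √((-0.0762·111.32)² + (-0.0660·85.24)²) = √(71.954231 + 31.650076) = 10.1786 km
2: √((-0.4047·111.32)² + (-0.3042·85.24)²) = √(2029.610982 + 672.365315) = 51.9805 km
3: √((0.4229·111.32)² + (-0.8399·85.24)²) = √(2216.265396 + 5125.568531) = 85.6845 km
4: √((-0.4119·111.32)² + (0.5040·85.24)²) = √(2102.470831 + 1845.644084) = 62.8340 km
5: √((-0.0475·111.32)² + (0.2913·85.24)²) = √(27.959771 + 616.549360) = 25.3872 km
6: √((-0.4662·111.32)² + (0.5328·85.24)²) = √(2693.338466 + 2062.601430) = 68.9633 km
7: √((0.5759·111.32)² + (0.7032·85.24)²) = √(4109.987986 + 3592.895668) = 87.7661 km
8: √((0.5864·111.32)² + (0.4189·85.24)²) = √(4261.223551 + 1274.992420) = 74.4058 km
9: √((-0.9409·111.32)² + (0.5683·85.24)²) = √(10970.674567 + 2346.616901) = 115.4006 km
10: √((-0.9984·111.32)² + (-0.0003·85.24)²) = √(12352.519268 + 0.000654) = 111.1419 km
11: √((-0.9184·111.32)² + (0.2748·85.24)²) = √(10452.258584 + 548.681527) = 104.8854 km
12: √((-0.0623·111.32)² + (-0.6044·85.24)²) = √(48.097498 + 2654.213131) = 51.9838 km
13: √((-1.1649·111.32)² + (-0.0982·85.24)²) = √(16816.038224 + 70.066409) = 129.9465 km
14: √((-0.6067·111.32)² + (-0.5347·85.24)²) = √(4561.360372 + 2077.338405) = 81.4782 km
Threshold 38.5 km: 1 (10.1786 km), 5 (25.3872 km) are within range.

1, 5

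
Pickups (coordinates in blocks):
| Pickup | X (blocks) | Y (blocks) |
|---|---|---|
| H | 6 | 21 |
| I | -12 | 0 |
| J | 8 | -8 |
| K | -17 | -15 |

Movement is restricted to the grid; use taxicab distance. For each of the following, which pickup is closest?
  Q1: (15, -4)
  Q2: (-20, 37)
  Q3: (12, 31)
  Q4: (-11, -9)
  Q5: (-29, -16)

Q1 at (15, -4):
  H: |-9| + |25| = 9 + 25 = 34 blocks
  I: |-27| + |4| = 27 + 4 = 31 blocks
  J: |-7| + |-4| = 7 + 4 = 11 blocks
  K: |-32| + |-11| = 32 + 11 = 43 blocks
  → nearest: J (11 blocks)
Q2 at (-20, 37):
  H: |26| + |-16| = 26 + 16 = 42 blocks
  I: |8| + |-37| = 8 + 37 = 45 blocks
  J: |28| + |-45| = 28 + 45 = 73 blocks
  K: |3| + |-52| = 3 + 52 = 55 blocks
  → nearest: H (42 blocks)
Q3 at (12, 31):
  H: |-6| + |-10| = 6 + 10 = 16 blocks
  I: |-24| + |-31| = 24 + 31 = 55 blocks
  J: |-4| + |-39| = 4 + 39 = 43 blocks
  K: |-29| + |-46| = 29 + 46 = 75 blocks
  → nearest: H (16 blocks)
Q4 at (-11, -9):
  H: |17| + |30| = 17 + 30 = 47 blocks
  I: |-1| + |9| = 1 + 9 = 10 blocks
  J: |19| + |1| = 19 + 1 = 20 blocks
  K: |-6| + |-6| = 6 + 6 = 12 blocks
  → nearest: I (10 blocks)
Q5 at (-29, -16):
  H: |35| + |37| = 35 + 37 = 72 blocks
  I: |17| + |16| = 17 + 16 = 33 blocks
  J: |37| + |8| = 37 + 8 = 45 blocks
  K: |12| + |1| = 12 + 1 = 13 blocks
  → nearest: K (13 blocks)

Q1→J; Q2→H; Q3→H; Q4→I; Q5→K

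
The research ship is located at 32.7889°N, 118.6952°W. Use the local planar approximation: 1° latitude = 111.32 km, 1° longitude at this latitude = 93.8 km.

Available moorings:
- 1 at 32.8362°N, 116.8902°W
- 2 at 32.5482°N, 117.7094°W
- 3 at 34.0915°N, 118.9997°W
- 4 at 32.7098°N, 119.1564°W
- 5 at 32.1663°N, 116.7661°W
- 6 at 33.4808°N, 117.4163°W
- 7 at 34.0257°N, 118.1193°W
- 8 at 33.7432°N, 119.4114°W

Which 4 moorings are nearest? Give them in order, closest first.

4, 2, 8, 6

Distances from 32.7889°N, 118.6952°W:
1: 169.3909 km
2: 96.2720 km
3: 147.7916 km
4: 44.1476 km
5: 193.7687 km
6: 142.5589 km
7: 147.8987 km
8: 125.6920 km
Sorted: 4 (44.1476 km) < 2 (96.2720 km) < 8 (125.6920 km) < 6 (142.5589 km) < 3 (147.7916 km) < 7 (147.8987 km) < …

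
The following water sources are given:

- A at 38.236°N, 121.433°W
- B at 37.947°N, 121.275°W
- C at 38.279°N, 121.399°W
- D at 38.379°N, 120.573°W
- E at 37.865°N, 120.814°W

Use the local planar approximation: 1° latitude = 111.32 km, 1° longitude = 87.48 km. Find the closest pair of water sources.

A and C

Pairwise distances:
A–B: 35.015 km
A–C: 5.636 km
A–D: 76.899 km
A–E: 68.102 km
B–C: 38.517 km
B–D: 78.000 km
B–E: 41.348 km
C–D: 73.111 km
C–E: 68.869 km
D–E: 60.979 km
Closest pair: A–C at 5.636 km.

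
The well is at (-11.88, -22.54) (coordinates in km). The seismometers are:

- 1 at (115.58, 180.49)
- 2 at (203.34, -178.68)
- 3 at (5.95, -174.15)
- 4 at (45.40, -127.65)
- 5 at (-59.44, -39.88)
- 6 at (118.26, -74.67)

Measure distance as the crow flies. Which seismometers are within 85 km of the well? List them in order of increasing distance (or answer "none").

5

Distances from (-11.88, -22.54):
1: √((127.46)² + (203.03)²) = √(16246.0516 + 41221.1809) = 239.72 km
2: √((215.22)² + (-156.14)²) = √(46319.6484 + 24379.6996) = 265.89 km
3: √((17.83)² + (-151.61)²) = √(317.9089 + 22985.5921) = 152.65 km
4: √((57.28)² + (-105.11)²) = √(3280.9984 + 11048.1121) = 119.70 km
5: √((-47.56)² + (-17.34)²) = √(2261.9536 + 300.6756) = 50.62 km
6: √((130.14)² + (-52.13)²) = √(16936.4196 + 2717.5369) = 140.19 km
Threshold 85 km: 5 (50.62 km) is within range.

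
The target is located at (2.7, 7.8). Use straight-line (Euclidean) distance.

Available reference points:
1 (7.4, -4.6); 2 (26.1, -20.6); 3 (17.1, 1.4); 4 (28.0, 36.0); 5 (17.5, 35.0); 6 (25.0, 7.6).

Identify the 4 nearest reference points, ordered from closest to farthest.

Distances from (2.7, 7.8):
1: 13.3
2: 36.8
3: 15.8
4: 37.9
5: 31.0
6: 22.3
Sorted: 1 (13.3) < 3 (15.8) < 6 (22.3) < 5 (31.0) < 2 (36.8) < 4 (37.9)

1, 3, 6, 5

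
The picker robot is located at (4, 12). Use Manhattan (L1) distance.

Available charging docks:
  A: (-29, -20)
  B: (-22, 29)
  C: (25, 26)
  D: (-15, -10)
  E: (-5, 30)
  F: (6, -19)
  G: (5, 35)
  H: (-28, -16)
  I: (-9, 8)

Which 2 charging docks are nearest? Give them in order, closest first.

Distances from (4, 12):
A: 65
B: 43
C: 35
D: 41
E: 27
F: 33
G: 24
H: 60
I: 17
Sorted: I (17) < G (24) < E (27) < F (33) < …

I, G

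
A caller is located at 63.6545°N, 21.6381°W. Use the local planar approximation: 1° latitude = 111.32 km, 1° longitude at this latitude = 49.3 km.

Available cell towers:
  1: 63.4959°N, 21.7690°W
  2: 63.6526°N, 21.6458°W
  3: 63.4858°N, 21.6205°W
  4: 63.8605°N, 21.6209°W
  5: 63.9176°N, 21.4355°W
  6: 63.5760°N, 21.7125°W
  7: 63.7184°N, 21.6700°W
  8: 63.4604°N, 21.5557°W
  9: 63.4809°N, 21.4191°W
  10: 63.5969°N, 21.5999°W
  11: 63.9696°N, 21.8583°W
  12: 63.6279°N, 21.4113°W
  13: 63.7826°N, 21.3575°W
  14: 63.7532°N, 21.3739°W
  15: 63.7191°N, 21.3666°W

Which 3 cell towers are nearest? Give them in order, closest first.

2, 10, 7

Distances from 63.6545°N, 21.6381°W:
1: 18.7978 km
2: 0.4346 km
3: 18.7997 km
4: 22.9476 km
5: 30.9446 km
6: 9.4772 km
7: 7.2851 km
8: 21.9858 km
9: 22.1366 km
10: 6.6829 km
11: 36.7184 km
12: 11.5667 km
13: 19.8675 km
14: 17.0403 km
15: 15.1944 km
Sorted: 2 (0.4346 km) < 10 (6.6829 km) < 7 (7.2851 km) < 6 (9.4772 km) < 12 (11.5667 km) < …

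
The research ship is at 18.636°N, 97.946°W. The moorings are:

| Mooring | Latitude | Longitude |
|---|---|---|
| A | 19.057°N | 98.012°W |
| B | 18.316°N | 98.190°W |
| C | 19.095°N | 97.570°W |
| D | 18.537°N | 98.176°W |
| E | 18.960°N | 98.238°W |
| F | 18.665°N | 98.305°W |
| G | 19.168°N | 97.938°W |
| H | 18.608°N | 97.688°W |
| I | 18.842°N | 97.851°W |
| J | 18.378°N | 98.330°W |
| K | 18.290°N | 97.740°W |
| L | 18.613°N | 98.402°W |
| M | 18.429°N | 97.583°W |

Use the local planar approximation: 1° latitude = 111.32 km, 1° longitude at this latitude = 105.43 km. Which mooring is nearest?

Distances from 18.636°N, 97.946°W:
A: 47.379 km
B: 43.940 km
C: 64.670 km
D: 26.636 km
E: 47.420 km
F: 37.987 km
G: 59.228 km
H: 27.379 km
I: 25.024 km
J: 49.638 km
K: 44.218 km
L: 48.144 km
M: 44.673 km
Minimum: I at 25.024 km.

I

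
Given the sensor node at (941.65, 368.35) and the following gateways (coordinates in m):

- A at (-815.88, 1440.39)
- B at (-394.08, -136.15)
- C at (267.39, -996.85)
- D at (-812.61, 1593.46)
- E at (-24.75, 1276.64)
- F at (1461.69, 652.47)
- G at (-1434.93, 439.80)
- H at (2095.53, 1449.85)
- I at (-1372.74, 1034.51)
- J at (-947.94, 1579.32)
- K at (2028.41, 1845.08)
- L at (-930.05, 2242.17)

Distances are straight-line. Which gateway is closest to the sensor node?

Distances from (941.65, 368.35):
A: √((-1757.53)² + (1072.04)²) = √(3088911.7009 + 1149269.7616) = 2058.68 m
B: √((-1335.73)² + (-504.50)²) = √(1784174.6329 + 254520.2500) = 1427.83 m
C: √((-674.26)² + (-1365.20)²) = √(454626.5476 + 1863771.0400) = 1522.63 m
D: √((-1754.26)² + (1225.11)²) = √(3077428.1476 + 1500894.5121) = 2139.70 m
E: √((-966.40)² + (908.29)²) = √(933928.9600 + 824990.7241) = 1326.24 m
F: √((520.04)² + (284.12)²) = √(270441.6016 + 80724.1744) = 592.59 m
G: √((-2376.58)² + (71.45)²) = √(5648132.4964 + 5105.1025) = 2377.65 m
H: √((1153.88)² + (1081.50)²) = √(1331439.0544 + 1169642.2500) = 1581.48 m
I: √((-2314.39)² + (666.16)²) = √(5356401.0721 + 443769.1456) = 2408.35 m
J: √((-1889.59)² + (1210.97)²) = √(3570550.3681 + 1466448.3409) = 2244.33 m
K: √((1086.76)² + (1476.73)²) = √(1181047.2976 + 2180731.4929) = 1833.52 m
L: √((-1871.70)² + (1873.82)²) = √(3503260.8900 + 3511201.3924) = 2648.48 m
Minimum: F at 592.59 m.

F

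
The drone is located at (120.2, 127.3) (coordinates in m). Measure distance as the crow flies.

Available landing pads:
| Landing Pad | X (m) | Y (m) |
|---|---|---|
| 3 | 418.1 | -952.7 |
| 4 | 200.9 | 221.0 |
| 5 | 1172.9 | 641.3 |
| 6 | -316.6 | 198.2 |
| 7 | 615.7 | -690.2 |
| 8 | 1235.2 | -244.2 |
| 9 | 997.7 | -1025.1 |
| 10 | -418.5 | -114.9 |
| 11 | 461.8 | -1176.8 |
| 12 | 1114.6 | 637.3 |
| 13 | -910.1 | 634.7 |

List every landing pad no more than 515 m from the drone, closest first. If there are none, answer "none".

Distances from (120.2, 127.3):
3: 1120.3 m
4: 123.7 m
5: 1171.5 m
6: 442.5 m
7: 955.9 m
8: 1175.3 m
9: 1448.5 m
10: 590.6 m
11: 1348.1 m
12: 1117.6 m
13: 1148.5 m
Threshold 515 m: 4 (123.7 m), 6 (442.5 m) are within range.

4, 6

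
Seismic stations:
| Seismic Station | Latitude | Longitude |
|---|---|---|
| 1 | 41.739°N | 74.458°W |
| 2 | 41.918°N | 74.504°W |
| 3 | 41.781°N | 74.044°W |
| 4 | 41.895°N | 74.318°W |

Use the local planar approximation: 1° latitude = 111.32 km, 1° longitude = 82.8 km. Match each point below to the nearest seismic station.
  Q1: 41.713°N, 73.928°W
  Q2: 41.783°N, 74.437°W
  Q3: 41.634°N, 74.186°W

Q1→3; Q2→1; Q3→3

Q1 at 41.713°N, 73.928°W:
  1: √((0.026·111.32)² + (-0.530·82.8)²) = √(8.37709 + 1925.80546) = 43.979 km
  2: √((0.205·111.32)² + (-0.576·82.8)²) = √(520.77978 + 2274.60317) = 52.871 km
  3: √((0.068·111.32)² + (-0.116·82.8)²) = √(57.30127 + 92.25218) = 12.229 km
  4: √((0.182·111.32)² + (-0.390·82.8)²) = √(410.47732 + 1042.77326) = 38.122 km
  → nearest: 3 (12.229 km)
Q2 at 41.783°N, 74.437°W:
  1: √((-0.044·111.32)² + (-0.021·82.8)²) = √(23.99119 + 3.02343) = 5.198 km
  2: √((0.135·111.32)² + (-0.067·82.8)²) = √(225.84680 + 30.77587) = 16.019 km
  3: √((-0.002·111.32)² + (0.393·82.8)²) = √(0.04957 + 1058.87763) = 32.541 km
  4: √((0.112·111.32)² + (0.119·82.8)²) = √(155.44703 + 97.08555) = 15.891 km
  → nearest: 1 (5.198 km)
Q3 at 41.634°N, 74.186°W:
  1: √((0.105·111.32)² + (-0.272·82.8)²) = √(136.62337 + 507.22247) = 25.374 km
  2: √((0.284·111.32)² + (-0.318·82.8)²) = √(999.50064 + 693.28996) = 41.144 km
  3: √((0.147·111.32)² + (0.142·82.8)²) = √(267.78181 + 138.24116) = 20.150 km
  4: √((0.261·111.32)² + (-0.132·82.8)²) = √(844.16513 + 119.45616) = 31.042 km
  → nearest: 3 (20.150 km)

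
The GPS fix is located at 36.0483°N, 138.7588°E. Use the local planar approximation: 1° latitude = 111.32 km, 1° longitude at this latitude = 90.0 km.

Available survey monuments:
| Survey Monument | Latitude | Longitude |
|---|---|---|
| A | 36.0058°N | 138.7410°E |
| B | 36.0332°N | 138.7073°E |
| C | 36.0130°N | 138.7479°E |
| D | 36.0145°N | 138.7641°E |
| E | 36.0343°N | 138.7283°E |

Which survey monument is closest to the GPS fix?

E

Distances from 36.0483°N, 138.7588°E:
A: √((-0.0425·111.32)² + (-0.0178·90.0)²) = √(22.383307 + 2.566404) = 4.9950 km
B: √((-0.0151·111.32)² + (-0.0515·90.0)²) = √(2.825532 + 21.483225) = 4.9304 km
C: √((-0.0353·111.32)² + (-0.0109·90.0)²) = √(15.441725 + 0.962361) = 4.0502 km
D: √((-0.0338·111.32)² + (0.0053·90.0)²) = √(14.157279 + 0.227529) = 3.7927 km
E: √((-0.0140·111.32)² + (-0.0305·90.0)²) = √(2.428860 + 7.535025) = 3.1566 km
Minimum: E at 3.1566 km.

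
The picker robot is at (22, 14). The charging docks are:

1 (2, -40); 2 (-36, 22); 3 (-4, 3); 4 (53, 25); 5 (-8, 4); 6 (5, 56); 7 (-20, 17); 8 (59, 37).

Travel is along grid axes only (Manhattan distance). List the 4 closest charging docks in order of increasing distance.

3, 5, 4, 7

Distances from (22, 14):
1: 74
2: 66
3: 37
4: 42
5: 40
6: 59
7: 45
8: 60
Sorted: 3 (37) < 5 (40) < 4 (42) < 7 (45) < 6 (59) < 8 (60) < …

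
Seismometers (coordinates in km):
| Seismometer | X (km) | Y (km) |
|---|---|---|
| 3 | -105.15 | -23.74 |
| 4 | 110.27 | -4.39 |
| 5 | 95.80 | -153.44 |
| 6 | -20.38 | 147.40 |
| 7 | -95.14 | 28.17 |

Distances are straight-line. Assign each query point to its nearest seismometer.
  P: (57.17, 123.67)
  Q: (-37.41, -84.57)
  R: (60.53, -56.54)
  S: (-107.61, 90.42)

P→6; Q→3; R→4; S→7

P at (57.17, 123.67):
  3: 219.27 km
  4: 138.63 km
  5: 279.79 km
  6: 81.10 km
  7: 179.77 km
  → nearest: 6 (81.10 km)
Q at (-37.41, -84.57):
  3: 91.04 km
  4: 168.04 km
  5: 149.96 km
  6: 232.59 km
  7: 126.66 km
  → nearest: 3 (91.04 km)
R at (60.53, -56.54):
  3: 168.90 km
  4: 72.07 km
  5: 103.12 km
  6: 219.40 km
  7: 177.23 km
  → nearest: 4 (72.07 km)
S at (-107.61, 90.42):
  3: 114.19 km
  4: 237.61 km
  5: 317.56 km
  6: 104.19 km
  7: 63.49 km
  → nearest: 7 (63.49 km)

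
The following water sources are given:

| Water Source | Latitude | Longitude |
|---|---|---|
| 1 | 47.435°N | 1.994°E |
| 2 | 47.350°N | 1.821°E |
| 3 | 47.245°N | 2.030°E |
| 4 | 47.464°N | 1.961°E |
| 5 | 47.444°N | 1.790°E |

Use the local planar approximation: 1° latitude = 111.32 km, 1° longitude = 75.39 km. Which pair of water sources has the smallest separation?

Pairwise distances:
1–4: 4.076 km
2–5: 10.722 km
4–5: 13.083 km
1–5: 15.412 km
1–2: 16.113 km
2–4: 16.506 km
2–3: 19.619 km
1–3: 21.324 km
3–4: 24.928 km
3–5: 28.603 km
Closest pair: 1–4 at 4.076 km.

1 and 4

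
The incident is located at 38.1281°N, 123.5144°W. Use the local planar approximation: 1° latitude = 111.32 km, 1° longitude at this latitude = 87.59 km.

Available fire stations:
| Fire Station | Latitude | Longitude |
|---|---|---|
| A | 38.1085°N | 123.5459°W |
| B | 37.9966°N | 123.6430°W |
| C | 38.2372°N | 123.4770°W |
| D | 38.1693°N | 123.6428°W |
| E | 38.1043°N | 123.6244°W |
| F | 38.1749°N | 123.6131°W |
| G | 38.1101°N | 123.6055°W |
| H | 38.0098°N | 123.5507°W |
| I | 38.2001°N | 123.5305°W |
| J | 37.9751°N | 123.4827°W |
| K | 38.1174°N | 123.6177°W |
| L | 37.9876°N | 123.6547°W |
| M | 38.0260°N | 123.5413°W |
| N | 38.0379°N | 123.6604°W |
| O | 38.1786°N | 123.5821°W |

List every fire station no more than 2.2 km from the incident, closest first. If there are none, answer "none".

none

Distances from 38.1281°N, 123.5144°W:
A: 3.5175 km
B: 18.4707 km
C: 12.5791 km
D: 12.1458 km
E: 9.9925 km
F: 10.0936 km
G: 8.2272 km
H: 13.5475 km
I: 8.1382 km
J: 17.2568 km
K: 9.1261 km
L: 19.8907 km
M: 11.6074 km
N: 16.2591 km
O: 8.1711 km
Threshold 2.2 km: none within range.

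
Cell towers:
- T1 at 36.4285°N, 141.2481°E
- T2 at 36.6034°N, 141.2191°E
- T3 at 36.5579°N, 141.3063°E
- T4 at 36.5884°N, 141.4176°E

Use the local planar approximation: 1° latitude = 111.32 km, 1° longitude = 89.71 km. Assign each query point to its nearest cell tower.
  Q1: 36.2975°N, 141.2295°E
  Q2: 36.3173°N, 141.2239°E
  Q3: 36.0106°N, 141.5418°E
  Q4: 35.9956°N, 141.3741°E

Q1 at 36.2975°N, 141.2295°E:
  T1: √((0.1310·111.32)² + (0.0186·89.71)²) = √(212.661556 + 2.784246) = 14.6781 km
  T2: √((0.3059·111.32)² + (-0.0104·89.71)²) = √(1159.592371 + 0.870459) = 34.0656 km
  T3: √((0.2604·111.32)² + (0.0768·89.71)²) = √(840.288375 + 47.468352) = 29.7952 km
  T4: √((0.2909·111.32)² + (0.1881·89.71)²) = √(1048.657912 + 284.747097) = 36.5158 km
  → nearest: T1 (14.6781 km)
Q2 at 36.3173°N, 141.2239°E:
  T1: √((0.1112·111.32)² + (0.0242·89.71)²) = √(153.234293 + 4.713163) = 12.5677 km
  T2: √((0.2861·111.32)² + (-0.0048·89.71)²) = √(1014.336634 + 0.185423) = 31.8516 km
  T3: √((0.2406·111.32)² + (0.0824·89.71)²) = √(717.360800 + 54.643202) = 27.7850 km
  T4: √((0.2711·111.32)² + (0.1937·89.71)²) = √(910.763108 + 301.954117) = 34.8241 km
  → nearest: T1 (12.5677 km)
Q3 at 36.0106°N, 141.5418°E:
  T1: √((0.4179·111.32)² + (-0.2937·89.71)²) = √(2164.168830 + 694.207988) = 53.4638 km
  T2: √((0.5928·111.32)² + (-0.3227·89.71)²) = √(4354.745562 + 838.068745) = 72.0612 km
  T3: √((0.5473·111.32)² + (-0.2355·89.71)²) = √(3711.908752 + 446.337664) = 64.4845 km
  T4: √((0.5778·111.32)² + (-0.1242·89.71)²) = √(4137.151934 + 124.143763) = 65.2786 km
  → nearest: T1 (53.4638 km)
Q4 at 35.9956°N, 141.3741°E:
  T1: √((0.4329·111.32)² + (-0.1260·89.71)²) = √(2322.317351 + 127.768208) = 49.4983 km
  T2: √((0.6078·111.32)² + (-0.1550·89.71)²) = √(4577.915655 + 193.350416) = 69.0744 km
  T3: √((0.5623·111.32)² + (-0.0678·89.71)²) = √(3918.163570 + 36.994836) = 62.8901 km
  T4: √((0.5928·111.32)² + (0.0435·89.71)²) = √(4354.745562 + 15.228609) = 66.1058 km
  → nearest: T1 (49.4983 km)

Q1→T1; Q2→T1; Q3→T1; Q4→T1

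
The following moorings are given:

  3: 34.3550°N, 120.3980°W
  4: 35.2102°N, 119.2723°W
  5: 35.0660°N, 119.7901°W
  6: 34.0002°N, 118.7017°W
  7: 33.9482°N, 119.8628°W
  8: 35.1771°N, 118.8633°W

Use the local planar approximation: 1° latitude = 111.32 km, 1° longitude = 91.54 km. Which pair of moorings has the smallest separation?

4 and 8

Pairwise distances:
4–8: 37.6207 km
4–5: 50.0438 km
3–7: 66.7156 km
5–8: 85.7360 km
3–5: 96.7528 km
6–7: 106.4446 km
5–7: 124.6113 km
6–8: 131.8450 km
3–4: 140.2918 km
4–6: 144.4700 km
4–7: 150.5262 km
5–6: 154.9295 km
3–6: 160.2237 km
7–8: 164.5775 km
3–8: 167.6653 km
Closest pair: 4–8 at 37.6207 km.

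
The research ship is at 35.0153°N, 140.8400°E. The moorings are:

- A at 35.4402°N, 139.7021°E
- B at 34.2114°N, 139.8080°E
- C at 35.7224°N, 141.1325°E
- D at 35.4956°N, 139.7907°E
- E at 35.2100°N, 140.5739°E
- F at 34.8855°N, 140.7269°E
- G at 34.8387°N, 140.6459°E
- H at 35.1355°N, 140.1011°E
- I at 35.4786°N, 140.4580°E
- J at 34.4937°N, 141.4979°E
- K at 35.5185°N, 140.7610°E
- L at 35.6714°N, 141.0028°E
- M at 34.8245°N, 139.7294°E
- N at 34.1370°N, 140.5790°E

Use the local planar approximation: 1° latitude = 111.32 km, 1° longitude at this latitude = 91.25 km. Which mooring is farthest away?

B

Distances from 35.0153°N, 140.8400°E:
A: √((0.4249·111.32)² + (-1.1379·91.25)²) = √(2237.277513 + 10781.369764) = 114.0993 km
B: √((-0.8039·111.32)² + (-1.0320·91.25)²) = √(8008.486589 + 8867.988900) = 129.9095 km
C: √((0.7071·111.32)² + (0.2925·91.25)²) = √(6195.952359 + 712.389463) = 83.1164 km
D: √((0.4803·111.32)² + (-1.0493·91.25)²) = √(2858.719661 + 9167.799189) = 109.6655 km
E: √((0.1947·111.32)² + (-0.2661·91.25)²) = √(469.762449 + 589.597313) = 32.5478 km
F: √((-0.1298·111.32)² + (-0.1131·91.25)²) = √(208.783311 + 106.510140) = 17.7565 km
G: √((-0.1766·111.32)² + (-0.1941·91.25)²) = √(386.480685 + 313.701660) = 26.4610 km
H: √((0.1202·111.32)² + (-0.7389·91.25)²) = √(179.042169 + 4546.080056) = 68.7395 km
I: √((0.4633·111.32)² + (-0.3820·91.25)²) = √(2659.934827 + 1215.045306) = 62.2493 km
J: √((-0.5216·111.32)² + (0.6579·91.25)²) = √(3371.487554 + 3604.006114) = 83.5194 km
K: √((0.5032·111.32)² + (-0.0790·91.25)²) = √(3137.817351 + 51.966077) = 56.4782 km
L: √((0.6561·111.32)² + (0.1628·91.25)²) = √(5334.410965 + 220.685880) = 74.5325 km
M: √((-0.1908·111.32)² + (-1.1106·91.25)²) = √(451.131483 + 10270.251635) = 103.5441 km
N: √((-0.8783·111.32)² + (-0.2610·91.25)²) = √(9559.433598 + 567.213764) = 100.6312 km
Maximum: B at 129.9095 km.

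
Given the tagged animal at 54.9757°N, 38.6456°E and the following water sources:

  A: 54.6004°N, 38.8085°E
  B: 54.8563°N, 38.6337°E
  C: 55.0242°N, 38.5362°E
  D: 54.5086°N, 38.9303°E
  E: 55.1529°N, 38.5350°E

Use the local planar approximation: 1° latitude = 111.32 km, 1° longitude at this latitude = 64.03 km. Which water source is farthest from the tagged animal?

Distances from 54.9757°N, 38.6456°E:
A: 43.0608 km
B: 13.3134 km
C: 8.8441 km
D: 55.1004 km
E: 20.9586 km
Maximum: D at 55.1004 km.

D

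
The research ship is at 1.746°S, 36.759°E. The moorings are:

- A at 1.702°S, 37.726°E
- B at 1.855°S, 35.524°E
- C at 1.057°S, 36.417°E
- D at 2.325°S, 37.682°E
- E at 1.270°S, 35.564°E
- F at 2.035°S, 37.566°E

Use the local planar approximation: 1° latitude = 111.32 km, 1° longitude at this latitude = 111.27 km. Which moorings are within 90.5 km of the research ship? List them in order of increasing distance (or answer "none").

Distances from 1.746°S, 36.759°E:
A: √((0.044·111.32)² + (0.967·111.27)²) = √(23.99119 + 11577.34897) = 107.710 km
B: √((-0.109·111.32)² + (-1.235·111.27)²) = √(147.23104 + 18883.83040) = 137.953 km
C: √((0.689·111.32)² + (-0.342·111.27)²) = √(5882.81023 + 1448.13279) = 85.621 km
D: √((-0.579·111.32)² + (0.923·111.27)²) = √(4154.35421 + 10547.74394) = 121.252 km
E: √((0.476·111.32)² + (-1.195·111.27)²) = √(2807.76206 + 17680.39595) = 143.137 km
F: √((-0.289·111.32)² + (0.807·111.27)²) = √(1035.00413 + 8063.12227) = 95.384 km
Threshold 90.5 km: C (85.621 km) is within range.

C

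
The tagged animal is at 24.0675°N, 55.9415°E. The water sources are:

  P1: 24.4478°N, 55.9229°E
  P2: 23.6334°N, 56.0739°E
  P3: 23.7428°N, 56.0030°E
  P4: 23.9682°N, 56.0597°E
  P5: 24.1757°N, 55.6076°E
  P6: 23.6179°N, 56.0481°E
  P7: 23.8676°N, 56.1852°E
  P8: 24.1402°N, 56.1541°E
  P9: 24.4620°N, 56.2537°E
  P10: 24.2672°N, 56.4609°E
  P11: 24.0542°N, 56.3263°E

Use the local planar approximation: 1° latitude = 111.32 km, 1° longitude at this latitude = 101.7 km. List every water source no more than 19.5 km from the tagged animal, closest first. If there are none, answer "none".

P4

Distances from 24.0675°N, 55.9415°E:
P1: 42.3772 km
P2: 50.1649 km
P3: 36.6827 km
P4: 16.3308 km
P5: 36.0305 km
P6: 51.2102 km
P7: 33.3084 km
P8: 23.0864 km
P9: 54.1913 km
P10: 57.3103 km
P11: 39.1622 km
Threshold 19.5 km: P4 (16.3308 km) is within range.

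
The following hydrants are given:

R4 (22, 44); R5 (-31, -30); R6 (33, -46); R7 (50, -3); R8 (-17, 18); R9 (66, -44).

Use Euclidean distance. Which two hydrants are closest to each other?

R6 and R9

Pairwise distances:
R6–R9: 33.1
R7–R9: 44.0
R6–R7: 46.2
R4–R8: 46.9
R5–R8: 50.0
R4–R7: 54.7
R5–R6: 66.0
R7–R8: 70.2
R6–R8: 81.2
R5–R7: 85.4
R4–R6: 90.7
R4–R5: 91.0
R5–R9: 98.0
R4–R9: 98.4
R8–R9: 103.6
Closest pair: R6–R9 at 33.1.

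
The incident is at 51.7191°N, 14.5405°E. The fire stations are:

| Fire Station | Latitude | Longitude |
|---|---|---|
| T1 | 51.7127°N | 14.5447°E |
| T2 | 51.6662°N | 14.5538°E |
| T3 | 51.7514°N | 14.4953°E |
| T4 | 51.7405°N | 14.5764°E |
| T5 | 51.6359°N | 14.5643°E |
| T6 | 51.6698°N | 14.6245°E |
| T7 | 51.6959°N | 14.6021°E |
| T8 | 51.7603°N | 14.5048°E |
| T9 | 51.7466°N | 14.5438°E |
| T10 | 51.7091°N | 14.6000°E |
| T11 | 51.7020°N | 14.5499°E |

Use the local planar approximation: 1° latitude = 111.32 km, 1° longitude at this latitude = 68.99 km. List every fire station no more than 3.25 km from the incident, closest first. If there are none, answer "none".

Distances from 51.7191°N, 14.5405°E:
T1: √((-0.0064·111.32)² + (0.0042·68.99)²) = √(0.507582 + 0.083960) = 0.7691 km
T2: √((-0.0529·111.32)² + (0.0133·68.99)²) = √(34.678295 + 0.841929) = 5.9599 km
T3: √((0.0323·111.32)² + (-0.0452·68.99)²) = √(12.928598 + 9.724094) = 4.7595 km
T4: √((0.0214·111.32)² + (0.0359·68.99)²) = √(5.675106 + 6.134246) = 3.4365 km
T5: √((-0.0832·111.32)² + (0.0238·68.99)²) = √(85.781384 + 2.696039) = 9.4062 km
T6: √((-0.0493·111.32)² + (0.0840·68.99)²) = √(30.118978 + 33.583879) = 7.9814 km
T7: √((-0.0232·111.32)² + (0.0616·68.99)²) = √(6.669947 + 18.060664) = 4.9730 km
T8: √((0.0412·111.32)² + (-0.0357·68.99)²) = √(21.034918 + 6.066088) = 5.2059 km
T9: √((0.0275·111.32)² + (0.0033·68.99)²) = √(9.371558 + 0.051832) = 3.0698 km
T10: √((-0.0100·111.32)² + (0.0595·68.99)²) = √(1.239214 + 16.850245) = 4.2532 km
T11: √((-0.0171·111.32)² + (0.0094·68.99)²) = √(3.623586 + 0.420560) = 2.0110 km
Threshold 3.25 km: T1 (0.7691 km), T11 (2.0110 km), T9 (3.0698 km) are within range.

T1, T11, T9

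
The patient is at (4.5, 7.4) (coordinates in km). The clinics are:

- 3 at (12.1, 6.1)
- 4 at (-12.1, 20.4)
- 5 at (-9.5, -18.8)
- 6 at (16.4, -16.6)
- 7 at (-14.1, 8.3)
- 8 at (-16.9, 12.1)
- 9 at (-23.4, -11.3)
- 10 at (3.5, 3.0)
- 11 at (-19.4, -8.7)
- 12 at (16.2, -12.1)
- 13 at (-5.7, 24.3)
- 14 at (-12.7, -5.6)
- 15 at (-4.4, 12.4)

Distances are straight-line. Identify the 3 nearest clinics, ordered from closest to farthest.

10, 3, 15

Distances from (4.5, 7.4):
3: √((7.6)² + (-1.3)²) = √(57.760 + 1.690) = 7.7 km
4: √((-16.6)² + (13.0)²) = √(275.560 + 169.000) = 21.1 km
5: √((-14.0)² + (-26.2)²) = √(196.000 + 686.440) = 29.7 km
6: √((11.9)² + (-24.0)²) = √(141.610 + 576.000) = 26.8 km
7: √((-18.6)² + (0.9)²) = √(345.960 + 0.810) = 18.6 km
8: √((-21.4)² + (4.7)²) = √(457.960 + 22.090) = 21.9 km
9: √((-27.9)² + (-18.7)²) = √(778.410 + 349.690) = 33.6 km
10: √((-1.0)² + (-4.4)²) = √(1.000 + 19.360) = 4.5 km
11: √((-23.9)² + (-16.1)²) = √(571.210 + 259.210) = 28.8 km
12: √((11.7)² + (-19.5)²) = √(136.890 + 380.250) = 22.7 km
13: √((-10.2)² + (16.9)²) = √(104.040 + 285.610) = 19.7 km
14: √((-17.2)² + (-13.0)²) = √(295.840 + 169.000) = 21.6 km
15: √((-8.9)² + (5.0)²) = √(79.210 + 25.000) = 10.2 km
Sorted: 10 (4.5 km) < 3 (7.7 km) < 15 (10.2 km) < 7 (18.6 km) < 13 (19.7 km) < …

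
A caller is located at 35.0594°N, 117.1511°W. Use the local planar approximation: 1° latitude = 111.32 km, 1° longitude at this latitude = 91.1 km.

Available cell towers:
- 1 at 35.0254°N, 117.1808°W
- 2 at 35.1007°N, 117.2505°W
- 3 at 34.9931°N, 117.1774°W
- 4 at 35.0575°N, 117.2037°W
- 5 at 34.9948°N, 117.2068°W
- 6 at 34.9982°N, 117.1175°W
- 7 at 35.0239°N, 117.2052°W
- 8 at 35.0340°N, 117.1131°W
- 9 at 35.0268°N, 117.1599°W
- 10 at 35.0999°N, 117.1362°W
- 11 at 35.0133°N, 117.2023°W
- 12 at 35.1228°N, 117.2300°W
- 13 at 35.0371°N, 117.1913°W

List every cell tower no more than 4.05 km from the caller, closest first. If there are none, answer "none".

Distances from 35.0594°N, 117.1511°W:
1: √((-0.0340·111.32)² + (-0.0297·91.1)²) = √(14.325317 + 7.320650) = 4.6525 km
2: √((0.0413·111.32)² + (-0.0994·91.1)²) = √(21.137153 + 81.999183) = 10.1556 km
3: √((-0.0663·111.32)² + (-0.0263·91.1)²) = √(54.472016 + 5.740481) = 7.7597 km
4: √((-0.0019·111.32)² + (-0.0526·91.1)²) = √(0.044736 + 22.961922) = 4.7965 km
5: √((-0.0646·111.32)² + (-0.0557·91.1)²) = √(51.714393 + 25.748216) = 8.8013 km
6: √((-0.0612·111.32)² + (0.0336·91.1)²) = √(46.414026 + 9.369476) = 7.4688 km
7: √((-0.0355·111.32)² + (-0.0541·91.1)²) = √(15.617197 + 24.290211) = 6.3172 km
8: √((-0.0254·111.32)² + (0.0380·91.1)²) = √(7.994915 + 11.984059) = 4.4698 km
9: √((-0.0326·111.32)² + (-0.0088·91.1)²) = √(13.169873 + 0.642691) = 3.7165 km
10: √((0.0405·111.32)² + (0.0149·91.1)²) = √(20.326212 + 1.842508) = 4.7084 km
11: √((-0.0461·111.32)² + (-0.0512·91.1)²) = √(26.335905 + 21.755881) = 6.9348 km
12: √((0.0634·111.32)² + (-0.0789·91.1)²) = √(49.810960 + 51.664325) = 10.0735 km
13: √((-0.0223·111.32)² + (-0.0402·91.1)²) = √(6.162488 + 13.411855) = 4.4243 km
Threshold 4.05 km: 9 (3.7165 km) is within range.

9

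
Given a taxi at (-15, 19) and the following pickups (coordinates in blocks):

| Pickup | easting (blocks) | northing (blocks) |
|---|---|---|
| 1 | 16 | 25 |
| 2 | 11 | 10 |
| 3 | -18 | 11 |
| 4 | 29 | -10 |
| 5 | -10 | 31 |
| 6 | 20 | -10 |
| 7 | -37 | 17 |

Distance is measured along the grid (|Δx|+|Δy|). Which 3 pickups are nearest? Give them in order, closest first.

3, 5, 7

Distances from (-15, 19):
1: 37 blocks
2: 35 blocks
3: 11 blocks
4: 73 blocks
5: 17 blocks
6: 64 blocks
7: 24 blocks
Sorted: 3 (11 blocks) < 5 (17 blocks) < 7 (24 blocks) < 2 (35 blocks) < 1 (37 blocks) < …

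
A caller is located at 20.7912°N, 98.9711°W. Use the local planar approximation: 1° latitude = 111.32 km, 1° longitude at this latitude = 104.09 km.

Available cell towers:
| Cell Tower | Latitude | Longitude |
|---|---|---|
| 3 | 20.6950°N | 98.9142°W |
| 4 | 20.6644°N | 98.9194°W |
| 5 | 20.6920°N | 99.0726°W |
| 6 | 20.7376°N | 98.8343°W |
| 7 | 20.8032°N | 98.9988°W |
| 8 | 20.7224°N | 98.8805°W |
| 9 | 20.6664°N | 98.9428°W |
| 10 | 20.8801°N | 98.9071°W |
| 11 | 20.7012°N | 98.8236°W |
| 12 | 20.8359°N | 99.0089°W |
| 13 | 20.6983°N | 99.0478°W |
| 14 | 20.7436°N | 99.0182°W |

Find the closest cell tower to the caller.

7

Distances from 20.7912°N, 98.9711°W:
3: √((-0.0962·111.32)² + (0.0569·104.09)²) = √(114.682338 + 35.078624) = 12.2377 km
4: √((-0.1268·111.32)² + (0.0517·104.09)²) = √(199.243840 + 28.960036) = 15.1064 km
5: √((-0.0992·111.32)² + (-0.1015·104.09)²) = √(121.946612 + 111.622078) = 15.2830 km
6: √((-0.0536·111.32)² + (0.1368·104.09)²) = √(35.602129 + 202.763702) = 15.4391 km
7: √((0.0120·111.32)² + (-0.0277·104.09)²) = √(1.784469 + 8.313379) = 3.1777 km
8: √((-0.0688·111.32)² + (0.0906·104.09)²) = √(58.657463 + 88.935349) = 12.1488 km
9: √((-0.1248·111.32)² + (0.0283·104.09)²) = √(193.008114 + 8.677425) = 14.2016 km
10: √((0.0889·111.32)² + (0.0640·104.09)²) = √(97.937704 + 44.379046) = 11.9297 km
11: √((-0.0900·111.32)² + (0.1475·104.09)²) = √(100.376353 + 235.723053) = 18.3330 km
12: √((0.0447·111.32)² + (-0.0378·104.09)²) = √(24.760616 + 15.481093) = 6.3436 km
13: √((-0.0929·111.32)² + (-0.0767·104.09)²) = √(106.949270 + 63.739514) = 13.0648 km
14: √((-0.0476·111.32)² + (-0.0471·104.09)²) = √(28.077621 + 24.035869) = 7.2190 km
Minimum: 7 at 3.1777 km.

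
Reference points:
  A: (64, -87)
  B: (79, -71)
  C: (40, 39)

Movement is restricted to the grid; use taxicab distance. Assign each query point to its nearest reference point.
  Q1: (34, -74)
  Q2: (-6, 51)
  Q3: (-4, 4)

Q1 at (34, -74):
  A: |30| + |-13| = 30 + 13 = 43
  B: |45| + |3| = 45 + 3 = 48
  C: |6| + |113| = 6 + 113 = 119
  → nearest: A (43)
Q2 at (-6, 51):
  A: |70| + |-138| = 70 + 138 = 208
  B: |85| + |-122| = 85 + 122 = 207
  C: |46| + |-12| = 46 + 12 = 58
  → nearest: C (58)
Q3 at (-4, 4):
  A: |68| + |-91| = 68 + 91 = 159
  B: |83| + |-75| = 83 + 75 = 158
  C: |44| + |35| = 44 + 35 = 79
  → nearest: C (79)

Q1→A; Q2→C; Q3→C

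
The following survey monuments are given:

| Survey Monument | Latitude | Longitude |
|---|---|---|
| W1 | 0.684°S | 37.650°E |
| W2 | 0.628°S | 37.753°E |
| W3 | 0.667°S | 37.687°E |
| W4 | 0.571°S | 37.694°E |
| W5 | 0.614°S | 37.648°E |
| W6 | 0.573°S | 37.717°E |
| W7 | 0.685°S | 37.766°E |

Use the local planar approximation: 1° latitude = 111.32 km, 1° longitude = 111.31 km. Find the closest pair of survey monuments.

Pairwise distances:
W1–W2: √((0.056·111.32)² + (0.103·111.31)²) = √(38.86176 + 131.44462) = 13.050 km
W1–W3: √((0.017·111.32)² + (0.037·111.31)²) = √(3.58133 + 16.96180) = 4.532 km
W1–W4: √((0.113·111.32)² + (0.044·111.31)²) = √(158.23527 + 23.98688) = 13.499 km
W1–W5: √((0.070·111.32)² + (-0.002·111.31)²) = √(60.72150 + 0.04956) = 7.796 km
W1–W6: √((0.111·111.32)² + (0.067·111.31)²) = √(152.68359 + 55.61833) = 14.433 km
W1–W7: √((-0.001·111.32)² + (0.116·111.31)²) = √(0.01239 + 166.71871) = 12.912 km
W2–W3: √((-0.039·111.32)² + (-0.066·111.31)²) = √(18.84845 + 53.97047) = 8.533 km
W2–W4: √((0.057·111.32)² + (-0.059·111.31)²) = √(40.26207 + 43.12930) = 9.132 km
W2–W5: √((0.014·111.32)² + (-0.105·111.31)²) = √(2.42886 + 136.59883) = 11.791 km
W2–W6: √((0.055·111.32)² + (-0.036·111.31)²) = √(37.48623 + 16.05733) = 7.317 km
W2–W7: √((-0.057·111.32)² + (0.013·111.31)²) = √(40.26207 + 2.09390) = 6.508 km
W3–W4: √((0.096·111.32)² + (0.007·111.31)²) = √(114.20598 + 0.60711) = 10.715 km
W3–W5: √((0.053·111.32)² + (-0.039·111.31)²) = √(34.80953 + 18.84506) = 7.325 km
W3–W6: √((0.094·111.32)² + (0.030·111.31)²) = √(109.49697 + 11.15092) = 10.984 km
W3–W7: √((-0.018·111.32)² + (0.079·111.31)²) = √(4.01505 + 77.32547) = 9.019 km
W4–W5: √((-0.043·111.32)² + (-0.046·111.31)²) = √(22.91307 + 26.21706) = 7.009 km
W4–W6: √((-0.002·111.32)² + (0.023·111.31)²) = √(0.04957 + 6.55427) = 2.570 km
W4–W7: √((-0.114·111.32)² + (0.072·111.31)²) = √(161.04828 + 64.22933) = 15.009 km
W5–W6: √((0.041·111.32)² + (0.069·111.31)²) = √(20.83119 + 58.98839) = 8.934 km
W5–W7: √((-0.071·111.32)² + (0.118·111.31)²) = √(62.46879 + 172.51719) = 15.329 km
W6–W7: √((-0.112·111.32)² + (0.049·111.31)²) = √(155.44703 + 29.74819) = 13.609 km
Closest pair: W4–W6 at 2.570 km.

W4 and W6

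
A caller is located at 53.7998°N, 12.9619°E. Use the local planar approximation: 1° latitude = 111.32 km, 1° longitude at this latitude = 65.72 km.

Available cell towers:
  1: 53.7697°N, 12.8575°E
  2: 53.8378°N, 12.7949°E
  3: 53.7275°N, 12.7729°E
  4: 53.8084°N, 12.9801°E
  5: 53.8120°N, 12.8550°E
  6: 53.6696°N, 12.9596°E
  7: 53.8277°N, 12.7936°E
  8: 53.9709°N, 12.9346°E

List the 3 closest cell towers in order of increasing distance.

4, 5, 1

Distances from 53.7998°N, 12.9619°E:
1: √((-0.0301·111.32)² + (-0.1044·65.72)²) = √(11.227405 + 47.075626) = 7.6356 km
2: √((0.0380·111.32)² + (-0.1670·65.72)²) = √(17.894254 + 120.455893) = 11.7622 km
3: √((-0.0723·111.32)² + (-0.1890·65.72)²) = √(64.777322 + 154.283228) = 14.8007 km
4: √((0.0086·111.32)² + (0.0182·65.72)²) = √(0.916523 + 1.430665) = 1.5321 km
5: √((0.0122·111.32)² + (-0.1069·65.72)²) = √(1.844446 + 49.357201) = 7.1555 km
6: √((-0.1302·111.32)² + (-0.0023·65.72)²) = √(210.072094 + 0.022848) = 14.4947 km
7: √((0.0279·111.32)² + (-0.1683·65.72)²) = √(9.646168 + 122.338554) = 11.4885 km
8: √((0.1711·111.32)² + (-0.0273·65.72)²) = √(362.782571 + 3.218996) = 19.1312 km
Sorted: 4 (1.5321 km) < 5 (7.1555 km) < 1 (7.6356 km) < 7 (11.4885 km) < 2 (11.7622 km) < …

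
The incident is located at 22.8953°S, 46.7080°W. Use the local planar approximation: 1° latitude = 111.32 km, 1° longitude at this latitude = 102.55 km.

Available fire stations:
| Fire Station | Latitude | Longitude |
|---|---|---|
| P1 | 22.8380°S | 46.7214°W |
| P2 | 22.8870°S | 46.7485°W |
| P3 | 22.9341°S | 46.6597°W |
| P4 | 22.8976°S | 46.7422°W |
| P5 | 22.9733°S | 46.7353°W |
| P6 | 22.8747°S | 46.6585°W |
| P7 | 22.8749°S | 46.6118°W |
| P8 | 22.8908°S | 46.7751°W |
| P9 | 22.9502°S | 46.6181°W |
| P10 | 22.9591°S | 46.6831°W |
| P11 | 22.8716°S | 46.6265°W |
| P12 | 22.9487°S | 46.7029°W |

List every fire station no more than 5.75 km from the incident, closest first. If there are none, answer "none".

Distances from 22.8953°S, 46.7080°W:
P1: 6.5250 km
P2: 4.2548 km
P3: 6.5719 km
P4: 3.5165 km
P5: 9.1231 km
P6: 5.5702 km
P7: 10.1233 km
P8: 6.8993 km
P9: 11.0609 km
P10: 7.5473 km
P11: 8.7643 km
P12: 5.9675 km
Threshold 5.75 km: P4 (3.5165 km), P2 (4.2548 km), P6 (5.5702 km) are within range.

P4, P2, P6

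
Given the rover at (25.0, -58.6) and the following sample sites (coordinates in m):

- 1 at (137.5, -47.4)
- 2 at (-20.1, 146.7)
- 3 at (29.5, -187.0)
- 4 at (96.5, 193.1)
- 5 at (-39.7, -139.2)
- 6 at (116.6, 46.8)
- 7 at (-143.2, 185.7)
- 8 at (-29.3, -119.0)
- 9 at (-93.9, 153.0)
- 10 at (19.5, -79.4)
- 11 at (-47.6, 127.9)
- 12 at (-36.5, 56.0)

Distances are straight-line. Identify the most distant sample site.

Distances from (25.0, -58.6):
1: √((112.5)² + (11.2)²) = √(12656.250 + 125.440) = 113.1 m
2: √((-45.1)² + (205.3)²) = √(2034.010 + 42148.090) = 210.2 m
3: √((4.5)² + (-128.4)²) = √(20.250 + 16486.560) = 128.5 m
4: √((71.5)² + (251.7)²) = √(5112.250 + 63352.890) = 261.7 m
5: √((-64.7)² + (-80.6)²) = √(4186.090 + 6496.360) = 103.4 m
6: √((91.6)² + (105.4)²) = √(8390.560 + 11109.160) = 139.6 m
7: √((-168.2)² + (244.3)²) = √(28291.240 + 59682.490) = 296.6 m
8: √((-54.3)² + (-60.4)²) = √(2948.490 + 3648.160) = 81.2 m
9: √((-118.9)² + (211.6)²) = √(14137.210 + 44774.560) = 242.7 m
10: √((-5.5)² + (-20.8)²) = √(30.250 + 432.640) = 21.5 m
11: √((-72.6)² + (186.5)²) = √(5270.760 + 34782.250) = 200.1 m
12: √((-61.5)² + (114.6)²) = √(3782.250 + 13133.160) = 130.1 m
Maximum: 7 at 296.6 m.

7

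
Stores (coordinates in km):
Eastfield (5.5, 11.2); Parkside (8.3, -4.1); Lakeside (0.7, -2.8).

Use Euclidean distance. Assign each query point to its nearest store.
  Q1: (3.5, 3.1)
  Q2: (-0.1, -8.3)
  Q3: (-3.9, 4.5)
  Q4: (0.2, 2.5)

Q1→Lakeside; Q2→Lakeside; Q3→Lakeside; Q4→Lakeside

Q1 at (3.5, 3.1):
  Eastfield: √((2.0)² + (8.1)²) = √(4.000 + 65.610) = 8.3 km
  Parkside: √((4.8)² + (-7.2)²) = √(23.040 + 51.840) = 8.7 km
  Lakeside: √((-2.8)² + (-5.9)²) = √(7.840 + 34.810) = 6.5 km
  → nearest: Lakeside (6.5 km)
Q2 at (-0.1, -8.3):
  Eastfield: √((5.6)² + (19.5)²) = √(31.360 + 380.250) = 20.3 km
  Parkside: √((8.4)² + (4.2)²) = √(70.560 + 17.640) = 9.4 km
  Lakeside: √((0.8)² + (5.5)²) = √(0.640 + 30.250) = 5.6 km
  → nearest: Lakeside (5.6 km)
Q3 at (-3.9, 4.5):
  Eastfield: √((9.4)² + (6.7)²) = √(88.360 + 44.890) = 11.5 km
  Parkside: √((12.2)² + (-8.6)²) = √(148.840 + 73.960) = 14.9 km
  Lakeside: √((4.6)² + (-7.3)²) = √(21.160 + 53.290) = 8.6 km
  → nearest: Lakeside (8.6 km)
Q4 at (0.2, 2.5):
  Eastfield: √((5.3)² + (8.7)²) = √(28.090 + 75.690) = 10.2 km
  Parkside: √((8.1)² + (-6.6)²) = √(65.610 + 43.560) = 10.4 km
  Lakeside: √((0.5)² + (-5.3)²) = √(0.250 + 28.090) = 5.3 km
  → nearest: Lakeside (5.3 km)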